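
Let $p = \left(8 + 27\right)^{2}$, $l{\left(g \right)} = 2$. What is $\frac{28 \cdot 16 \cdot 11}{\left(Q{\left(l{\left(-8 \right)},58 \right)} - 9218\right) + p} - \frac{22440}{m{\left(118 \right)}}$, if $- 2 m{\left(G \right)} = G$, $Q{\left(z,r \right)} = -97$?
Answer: $\frac{90624424}{238655} \approx 379.73$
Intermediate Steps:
$m{\left(G \right)} = - \frac{G}{2}$
$p = 1225$ ($p = 35^{2} = 1225$)
$\frac{28 \cdot 16 \cdot 11}{\left(Q{\left(l{\left(-8 \right)},58 \right)} - 9218\right) + p} - \frac{22440}{m{\left(118 \right)}} = \frac{28 \cdot 16 \cdot 11}{\left(-97 - 9218\right) + 1225} - \frac{22440}{\left(- \frac{1}{2}\right) 118} = \frac{448 \cdot 11}{\left(-97 - 9218\right) + 1225} - \frac{22440}{-59} = \frac{4928}{-9315 + 1225} - - \frac{22440}{59} = \frac{4928}{-8090} + \frac{22440}{59} = 4928 \left(- \frac{1}{8090}\right) + \frac{22440}{59} = - \frac{2464}{4045} + \frac{22440}{59} = \frac{90624424}{238655}$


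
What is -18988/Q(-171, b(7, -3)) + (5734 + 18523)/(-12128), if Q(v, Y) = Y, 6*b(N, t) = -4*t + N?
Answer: -1382179667/230432 ≈ -5998.2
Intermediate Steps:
b(N, t) = -2*t/3 + N/6 (b(N, t) = (-4*t + N)/6 = (N - 4*t)/6 = -2*t/3 + N/6)
-18988/Q(-171, b(7, -3)) + (5734 + 18523)/(-12128) = -18988/(-⅔*(-3) + (⅙)*7) + (5734 + 18523)/(-12128) = -18988/(2 + 7/6) + 24257*(-1/12128) = -18988/19/6 - 24257/12128 = -18988*6/19 - 24257/12128 = -113928/19 - 24257/12128 = -1382179667/230432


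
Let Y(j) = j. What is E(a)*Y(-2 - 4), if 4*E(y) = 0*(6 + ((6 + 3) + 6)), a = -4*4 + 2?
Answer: 0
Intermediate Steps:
a = -14 (a = -16 + 2 = -14)
E(y) = 0 (E(y) = (0*(6 + ((6 + 3) + 6)))/4 = (0*(6 + (9 + 6)))/4 = (0*(6 + 15))/4 = (0*21)/4 = (¼)*0 = 0)
E(a)*Y(-2 - 4) = 0*(-2 - 4) = 0*(-6) = 0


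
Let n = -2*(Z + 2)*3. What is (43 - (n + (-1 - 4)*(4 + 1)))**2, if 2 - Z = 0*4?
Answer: 8464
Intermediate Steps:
Z = 2 (Z = 2 - 0*4 = 2 - 1*0 = 2 + 0 = 2)
n = -24 (n = -2*(2 + 2)*3 = -8*3 = -2*12 = -24)
(43 - (n + (-1 - 4)*(4 + 1)))**2 = (43 - (-24 + (-1 - 4)*(4 + 1)))**2 = (43 - (-24 - 5*5))**2 = (43 - (-24 - 25))**2 = (43 - 1*(-49))**2 = (43 + 49)**2 = 92**2 = 8464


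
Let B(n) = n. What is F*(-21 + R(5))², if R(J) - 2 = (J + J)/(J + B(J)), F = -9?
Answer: -2916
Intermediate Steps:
R(J) = 3 (R(J) = 2 + (J + J)/(J + J) = 2 + (2*J)/((2*J)) = 2 + (2*J)*(1/(2*J)) = 2 + 1 = 3)
F*(-21 + R(5))² = -9*(-21 + 3)² = -9*(-18)² = -9*324 = -2916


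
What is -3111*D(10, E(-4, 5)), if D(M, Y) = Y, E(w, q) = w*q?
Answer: 62220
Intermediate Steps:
E(w, q) = q*w
-3111*D(10, E(-4, 5)) = -15555*(-4) = -3111*(-20) = 62220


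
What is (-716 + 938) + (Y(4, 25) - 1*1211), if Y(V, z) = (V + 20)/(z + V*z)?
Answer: -123601/125 ≈ -988.81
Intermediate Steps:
Y(V, z) = (20 + V)/(z + V*z)
(-716 + 938) + (Y(4, 25) - 1*1211) = (-716 + 938) + ((20 + 4)/(25*(1 + 4)) - 1*1211) = 222 + ((1/25)*24/5 - 1211) = 222 + ((1/25)*(⅕)*24 - 1211) = 222 + (24/125 - 1211) = 222 - 151351/125 = -123601/125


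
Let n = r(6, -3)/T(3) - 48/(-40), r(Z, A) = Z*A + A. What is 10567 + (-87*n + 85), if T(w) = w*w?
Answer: 53753/5 ≈ 10751.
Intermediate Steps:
T(w) = w**2
r(Z, A) = A + A*Z (r(Z, A) = A*Z + A = A + A*Z)
n = -17/15 (n = (-3*(1 + 6))/(3**2) - 48/(-40) = -3*7/9 - 48*(-1/40) = -21*1/9 + 6/5 = -7/3 + 6/5 = -17/15 ≈ -1.1333)
10567 + (-87*n + 85) = 10567 + (-87*(-17/15) + 85) = 10567 + (493/5 + 85) = 10567 + 918/5 = 53753/5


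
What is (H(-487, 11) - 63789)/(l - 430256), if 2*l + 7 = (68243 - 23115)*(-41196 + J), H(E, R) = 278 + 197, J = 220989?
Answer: -126628/8112837985 ≈ -1.5608e-5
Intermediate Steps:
H(E, R) = 475
l = 8113698497/2 (l = -7/2 + ((68243 - 23115)*(-41196 + 220989))/2 = -7/2 + (45128*179793)/2 = -7/2 + (1/2)*8113698504 = -7/2 + 4056849252 = 8113698497/2 ≈ 4.0569e+9)
(H(-487, 11) - 63789)/(l - 430256) = (475 - 63789)/(8113698497/2 - 430256) = -63314/8112837985/2 = -63314*2/8112837985 = -126628/8112837985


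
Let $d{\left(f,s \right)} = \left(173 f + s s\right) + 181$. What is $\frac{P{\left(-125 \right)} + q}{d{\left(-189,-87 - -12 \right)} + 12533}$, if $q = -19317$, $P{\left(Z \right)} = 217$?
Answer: $\frac{9550}{7179} \approx 1.3303$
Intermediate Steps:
$d{\left(f,s \right)} = 181 + s^{2} + 173 f$ ($d{\left(f,s \right)} = \left(173 f + s^{2}\right) + 181 = \left(s^{2} + 173 f\right) + 181 = 181 + s^{2} + 173 f$)
$\frac{P{\left(-125 \right)} + q}{d{\left(-189,-87 - -12 \right)} + 12533} = \frac{217 - 19317}{\left(181 + \left(-87 - -12\right)^{2} + 173 \left(-189\right)\right) + 12533} = - \frac{19100}{\left(181 + \left(-87 + 12\right)^{2} - 32697\right) + 12533} = - \frac{19100}{\left(181 + \left(-75\right)^{2} - 32697\right) + 12533} = - \frac{19100}{\left(181 + 5625 - 32697\right) + 12533} = - \frac{19100}{-26891 + 12533} = - \frac{19100}{-14358} = \left(-19100\right) \left(- \frac{1}{14358}\right) = \frac{9550}{7179}$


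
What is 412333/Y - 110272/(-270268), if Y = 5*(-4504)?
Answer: -27239272451/1521608840 ≈ -17.902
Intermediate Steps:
Y = -22520
412333/Y - 110272/(-270268) = 412333/(-22520) - 110272/(-270268) = 412333*(-1/22520) - 110272*(-1/270268) = -412333/22520 + 27568/67567 = -27239272451/1521608840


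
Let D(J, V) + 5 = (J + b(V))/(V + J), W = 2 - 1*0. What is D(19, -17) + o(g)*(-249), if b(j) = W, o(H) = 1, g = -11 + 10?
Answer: -487/2 ≈ -243.50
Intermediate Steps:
g = -1
W = 2 (W = 2 + 0 = 2)
b(j) = 2
D(J, V) = -5 + (2 + J)/(J + V) (D(J, V) = -5 + (J + 2)/(V + J) = -5 + (2 + J)/(J + V))
D(19, -17) + o(g)*(-249) = (2 - 5*(-17) - 4*19)/(19 - 17) + 1*(-249) = (2 + 85 - 76)/2 - 249 = (½)*11 - 249 = 11/2 - 249 = -487/2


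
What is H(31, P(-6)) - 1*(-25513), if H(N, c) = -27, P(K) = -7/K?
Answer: 25486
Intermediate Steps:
H(31, P(-6)) - 1*(-25513) = -27 - 1*(-25513) = -27 + 25513 = 25486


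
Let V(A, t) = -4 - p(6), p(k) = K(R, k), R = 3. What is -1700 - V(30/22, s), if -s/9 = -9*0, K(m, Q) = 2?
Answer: -1694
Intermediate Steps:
p(k) = 2
s = 0 (s = -(-81)*0 = -9*0 = 0)
V(A, t) = -6 (V(A, t) = -4 - 1*2 = -4 - 2 = -6)
-1700 - V(30/22, s) = -1700 - 1*(-6) = -1700 + 6 = -1694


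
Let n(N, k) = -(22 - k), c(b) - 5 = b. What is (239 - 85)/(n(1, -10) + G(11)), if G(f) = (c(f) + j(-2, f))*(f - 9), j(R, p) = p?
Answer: 7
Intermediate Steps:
c(b) = 5 + b
n(N, k) = -22 + k
G(f) = (-9 + f)*(5 + 2*f) (G(f) = ((5 + f) + f)*(f - 9) = (5 + 2*f)*(-9 + f) = (-9 + f)*(5 + 2*f))
(239 - 85)/(n(1, -10) + G(11)) = (239 - 85)/((-22 - 10) + (-45 - 13*11 + 2*11²)) = 154/(-32 + (-45 - 143 + 2*121)) = 154/(-32 + (-45 - 143 + 242)) = 154/(-32 + 54) = 154/22 = 154*(1/22) = 7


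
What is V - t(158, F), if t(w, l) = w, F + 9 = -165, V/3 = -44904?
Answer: -134870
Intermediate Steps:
V = -134712 (V = 3*(-44904) = -134712)
F = -174 (F = -9 - 165 = -174)
V - t(158, F) = -134712 - 1*158 = -134712 - 158 = -134870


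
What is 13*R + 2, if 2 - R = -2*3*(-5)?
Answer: -362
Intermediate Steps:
R = -28 (R = 2 - (-2*3)*(-5) = 2 - (-6)*(-5) = 2 - 1*30 = 2 - 30 = -28)
13*R + 2 = 13*(-28) + 2 = -364 + 2 = -362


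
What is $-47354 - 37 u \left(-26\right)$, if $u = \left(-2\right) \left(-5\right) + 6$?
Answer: $-31962$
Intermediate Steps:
$u = 16$ ($u = 10 + 6 = 16$)
$-47354 - 37 u \left(-26\right) = -47354 - 37 \cdot 16 \left(-26\right) = -47354 - 592 \left(-26\right) = -47354 - -15392 = -47354 + 15392 = -31962$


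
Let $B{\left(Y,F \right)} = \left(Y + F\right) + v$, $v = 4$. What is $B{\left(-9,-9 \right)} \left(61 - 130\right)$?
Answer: $966$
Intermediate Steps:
$B{\left(Y,F \right)} = 4 + F + Y$ ($B{\left(Y,F \right)} = \left(Y + F\right) + 4 = \left(F + Y\right) + 4 = 4 + F + Y$)
$B{\left(-9,-9 \right)} \left(61 - 130\right) = \left(4 - 9 - 9\right) \left(61 - 130\right) = \left(-14\right) \left(-69\right) = 966$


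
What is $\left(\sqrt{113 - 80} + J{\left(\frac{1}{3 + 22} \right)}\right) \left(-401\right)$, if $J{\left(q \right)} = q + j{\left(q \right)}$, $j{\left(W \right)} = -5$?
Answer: $\frac{49724}{25} - 401 \sqrt{33} \approx -314.61$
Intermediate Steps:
$J{\left(q \right)} = -5 + q$ ($J{\left(q \right)} = q - 5 = -5 + q$)
$\left(\sqrt{113 - 80} + J{\left(\frac{1}{3 + 22} \right)}\right) \left(-401\right) = \left(\sqrt{113 - 80} - \left(5 - \frac{1}{3 + 22}\right)\right) \left(-401\right) = \left(\sqrt{33} - \left(5 - \frac{1}{25}\right)\right) \left(-401\right) = \left(\sqrt{33} + \left(-5 + \frac{1}{25}\right)\right) \left(-401\right) = \left(\sqrt{33} - \frac{124}{25}\right) \left(-401\right) = \left(- \frac{124}{25} + \sqrt{33}\right) \left(-401\right) = \frac{49724}{25} - 401 \sqrt{33}$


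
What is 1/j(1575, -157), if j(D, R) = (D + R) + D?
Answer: 1/2993 ≈ 0.00033411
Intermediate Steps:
j(D, R) = R + 2*D
1/j(1575, -157) = 1/(-157 + 2*1575) = 1/(-157 + 3150) = 1/2993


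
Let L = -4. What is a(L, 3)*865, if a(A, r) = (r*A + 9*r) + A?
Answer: 9515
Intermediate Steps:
a(A, r) = A + 9*r + A*r (a(A, r) = (A*r + 9*r) + A = (9*r + A*r) + A = A + 9*r + A*r)
a(L, 3)*865 = (-4 + 9*3 - 4*3)*865 = (-4 + 27 - 12)*865 = 11*865 = 9515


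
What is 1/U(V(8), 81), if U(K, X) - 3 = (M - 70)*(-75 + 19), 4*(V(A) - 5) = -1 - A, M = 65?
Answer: 1/283 ≈ 0.0035336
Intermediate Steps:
V(A) = 19/4 - A/4 (V(A) = 5 + (-1 - A)/4 = 5 + (-1/4 - A/4) = 19/4 - A/4)
U(K, X) = 283 (U(K, X) = 3 + (65 - 70)*(-75 + 19) = 3 - 5*(-56) = 3 + 280 = 283)
1/U(V(8), 81) = 1/283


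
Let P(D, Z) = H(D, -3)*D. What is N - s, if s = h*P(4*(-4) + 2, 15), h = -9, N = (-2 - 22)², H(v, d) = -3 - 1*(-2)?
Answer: 702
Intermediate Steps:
H(v, d) = -1 (H(v, d) = -3 + 2 = -1)
N = 576 (N = (-24)² = 576)
P(D, Z) = -D
s = -126 (s = -(-9)*(4*(-4) + 2) = -(-9)*(-16 + 2) = -(-9)*(-14) = -9*14 = -126)
N - s = 576 - 1*(-126) = 576 + 126 = 702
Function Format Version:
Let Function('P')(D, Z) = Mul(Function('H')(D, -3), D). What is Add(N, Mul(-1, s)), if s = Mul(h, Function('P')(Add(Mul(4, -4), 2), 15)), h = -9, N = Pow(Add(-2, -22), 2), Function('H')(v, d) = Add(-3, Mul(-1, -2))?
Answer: 702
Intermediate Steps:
Function('H')(v, d) = -1 (Function('H')(v, d) = Add(-3, 2) = -1)
N = 576 (N = Pow(-24, 2) = 576)
Function('P')(D, Z) = Mul(-1, D)
s = -126 (s = Mul(-9, Mul(-1, Add(Mul(4, -4), 2))) = Mul(-9, Mul(-1, Add(-16, 2))) = Mul(-9, Mul(-1, -14)) = Mul(-9, 14) = -126)
Add(N, Mul(-1, s)) = Add(576, Mul(-1, -126)) = Add(576, 126) = 702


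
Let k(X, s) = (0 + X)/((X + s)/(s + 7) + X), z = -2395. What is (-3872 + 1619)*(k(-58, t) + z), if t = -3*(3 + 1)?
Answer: 118645233/22 ≈ 5.3930e+6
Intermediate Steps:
t = -12 (t = -3*4 = -12)
k(X, s) = X/(X + (X + s)/(7 + s)) (k(X, s) = X/((X + s)/(7 + s) + X) = X/(X + (X + s)/(7 + s)))
(-3872 + 1619)*(k(-58, t) + z) = (-3872 + 1619)*(-58*(7 - 12)/(-12 + 8*(-58) - 58*(-12)) - 2395) = -2253*(-58*(-5)/(-12 - 464 + 696) - 2395) = -2253*(-58*(-5)/220 - 2395) = -2253*(-58*1/220*(-5) - 2395) = -2253*(29/22 - 2395) = -2253*(-52661/22) = 118645233/22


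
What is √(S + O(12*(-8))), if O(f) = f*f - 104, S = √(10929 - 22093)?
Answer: √(9112 + 2*I*√2791) ≈ 95.458 + 0.5534*I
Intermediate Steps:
S = 2*I*√2791 (S = √(-11164) = 2*I*√2791 ≈ 105.66*I)
O(f) = -104 + f² (O(f) = f² - 104 = -104 + f²)
√(S + O(12*(-8))) = √(2*I*√2791 + (-104 + (12*(-8))²)) = √(2*I*√2791 + (-104 + (-96)²)) = √(2*I*√2791 + (-104 + 9216)) = √(2*I*√2791 + 9112) = √(9112 + 2*I*√2791)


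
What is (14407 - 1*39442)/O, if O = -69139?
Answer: 25035/69139 ≈ 0.36210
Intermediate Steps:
(14407 - 1*39442)/O = (14407 - 1*39442)/(-69139) = (14407 - 39442)*(-1/69139) = -25035*(-1/69139) = 25035/69139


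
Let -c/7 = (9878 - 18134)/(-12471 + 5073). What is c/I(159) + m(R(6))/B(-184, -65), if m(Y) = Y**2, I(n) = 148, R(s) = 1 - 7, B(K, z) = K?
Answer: -521357/2098566 ≈ -0.24843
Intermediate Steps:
c = -9632/1233 (c = -7*(9878 - 18134)/(-12471 + 5073) = -(-57792)/(-7398) = -(-57792)*(-1)/7398 = -7*1376/1233 = -9632/1233 ≈ -7.8118)
R(s) = -6
c/I(159) + m(R(6))/B(-184, -65) = -9632/1233/148 + (-6)**2/(-184) = -9632/1233*1/148 + 36*(-1/184) = -2408/45621 - 9/46 = -521357/2098566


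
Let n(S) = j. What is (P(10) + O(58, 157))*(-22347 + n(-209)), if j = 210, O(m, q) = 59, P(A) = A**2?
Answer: -3519783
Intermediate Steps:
n(S) = 210
(P(10) + O(58, 157))*(-22347 + n(-209)) = (10**2 + 59)*(-22347 + 210) = (100 + 59)*(-22137) = 159*(-22137) = -3519783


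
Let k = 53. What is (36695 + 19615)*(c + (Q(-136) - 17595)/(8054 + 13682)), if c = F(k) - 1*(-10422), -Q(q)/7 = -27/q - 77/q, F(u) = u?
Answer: 54484697188035/92378 ≈ 5.8980e+8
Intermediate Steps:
Q(q) = 728/q (Q(q) = -7*(-27/q - 77/q) = -(-728)/q = 728/q)
c = 10475 (c = 53 - 1*(-10422) = 53 + 10422 = 10475)
(36695 + 19615)*(c + (Q(-136) - 17595)/(8054 + 13682)) = (36695 + 19615)*(10475 + (728/(-136) - 17595)/(8054 + 13682)) = 56310*(10475 + (728*(-1/136) - 17595)/21736) = 56310*(10475 + (-91/17 - 17595)*(1/21736)) = 56310*(10475 - 299206/17*1/21736) = 56310*(10475 - 149603/184756) = 56310*(1935169497/184756) = 54484697188035/92378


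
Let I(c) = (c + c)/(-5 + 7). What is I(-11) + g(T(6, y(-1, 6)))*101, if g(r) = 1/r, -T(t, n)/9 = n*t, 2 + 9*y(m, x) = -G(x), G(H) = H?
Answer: -427/48 ≈ -8.8958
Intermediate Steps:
y(m, x) = -2/9 - x/9 (y(m, x) = -2/9 + (-x)/9 = -2/9 - x/9)
T(t, n) = -9*n*t
I(c) = c (I(c) = (2*c)/2 = c)
I(-11) + g(T(6, y(-1, 6)))*101 = -11 + 101/(-9*(-2/9 - 1/9*6)*6) = -11 + 101/(-9*(-2/9 - 2/3)*6) = -11 + 101/(-9*(-8/9)*6) = -11 + 101/48 = -427/48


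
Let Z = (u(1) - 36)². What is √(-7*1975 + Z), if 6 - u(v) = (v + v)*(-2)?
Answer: 3*I*√1461 ≈ 114.67*I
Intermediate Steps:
u(v) = 6 + 4*v (u(v) = 6 - (v + v)*(-2) = 6 - 2*v*(-2) = 6 - (-4)*v = 6 + 4*v)
Z = 676 (Z = ((6 + 4*1) - 36)² = ((6 + 4) - 36)² = (10 - 36)² = (-26)² = 676)
√(-7*1975 + Z) = √(-7*1975 + 676) = √(-13825 + 676) = √(-13149) = 3*I*√1461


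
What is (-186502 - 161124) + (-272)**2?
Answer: -273642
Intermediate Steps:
(-186502 - 161124) + (-272)**2 = -347626 + 73984 = -273642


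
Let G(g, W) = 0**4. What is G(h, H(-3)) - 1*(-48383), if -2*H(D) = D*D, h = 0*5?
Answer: 48383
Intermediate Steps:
h = 0
H(D) = -D**2/2 (H(D) = -D*D/2 = -D**2/2)
G(g, W) = 0
G(h, H(-3)) - 1*(-48383) = 0 - 1*(-48383) = 0 + 48383 = 48383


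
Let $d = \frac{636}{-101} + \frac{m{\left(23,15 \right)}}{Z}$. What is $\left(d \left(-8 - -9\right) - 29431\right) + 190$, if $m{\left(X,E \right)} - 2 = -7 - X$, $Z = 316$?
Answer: $- \frac{233364890}{7979} \approx -29247.0$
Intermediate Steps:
$m{\left(X,E \right)} = -5 - X$ ($m{\left(X,E \right)} = 2 - \left(7 + X\right) = -5 - X$)
$d = - \frac{50951}{7979}$ ($d = \frac{636}{-101} + \frac{-5 - 23}{316} = 636 \left(- \frac{1}{101}\right) + \left(-5 - 23\right) \frac{1}{316} = - \frac{636}{101} - \frac{7}{79} = - \frac{50951}{7979} \approx -6.3856$)
$\left(d \left(-8 - -9\right) - 29431\right) + 190 = \left(- \frac{50951 \left(-8 - -9\right)}{7979} - 29431\right) + 190 = \left(- \frac{50951 \left(-8 + 9\right)}{7979} - 29431\right) + 190 = \left(\left(- \frac{50951}{7979}\right) 1 - 29431\right) + 190 = \left(- \frac{50951}{7979} - 29431\right) + 190 = - \frac{234880900}{7979} + 190 = - \frac{233364890}{7979}$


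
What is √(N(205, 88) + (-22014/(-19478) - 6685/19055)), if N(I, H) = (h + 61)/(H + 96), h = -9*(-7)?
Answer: √4236166118232563642/1707305134 ≈ 1.2055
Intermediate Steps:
h = 63
N(I, H) = 124/(96 + H) (N(I, H) = (63 + 61)/(H + 96) = 124/(96 + H))
√(N(205, 88) + (-22014/(-19478) - 6685/19055)) = √(124/(96 + 88) + (-22014/(-19478) - 6685/19055)) = √(124/184 + (-22014*(-1/19478) - 6685*1/19055)) = √(124*(1/184) + (11007/9739 - 1337/3811)) = √(31/46 + 28926634/37115329) = √(2481200363/1707305134) = √4236166118232563642/1707305134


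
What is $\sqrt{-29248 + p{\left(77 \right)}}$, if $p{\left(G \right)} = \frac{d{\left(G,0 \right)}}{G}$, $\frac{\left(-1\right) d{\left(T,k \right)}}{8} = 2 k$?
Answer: $8 i \sqrt{457} \approx 171.02 i$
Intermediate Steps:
$d{\left(T,k \right)} = - 16 k$ ($d{\left(T,k \right)} = - 8 \cdot 2 k = - 16 k$)
$p{\left(G \right)} = 0$ ($p{\left(G \right)} = \frac{\left(-16\right) 0}{G} = \frac{0}{G} = 0$)
$\sqrt{-29248 + p{\left(77 \right)}} = \sqrt{-29248 + 0} = \sqrt{-29248} = 8 i \sqrt{457}$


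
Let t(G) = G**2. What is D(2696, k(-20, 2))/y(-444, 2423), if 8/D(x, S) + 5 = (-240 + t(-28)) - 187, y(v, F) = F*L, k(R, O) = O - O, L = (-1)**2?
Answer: 1/106612 ≈ 9.3798e-6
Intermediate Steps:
L = 1
k(R, O) = 0
y(v, F) = F (y(v, F) = F*1 = F)
D(x, S) = 1/44 (D(x, S) = 8/(-5 + ((-240 + (-28)**2) - 187)) = 8/(-5 + ((-240 + 784) - 187)) = 8/(-5 + (544 - 187)) = 8/(-5 + 357) = 8/352 = 8*(1/352) = 1/44)
D(2696, k(-20, 2))/y(-444, 2423) = (1/44)/2423 = (1/44)*(1/2423) = 1/106612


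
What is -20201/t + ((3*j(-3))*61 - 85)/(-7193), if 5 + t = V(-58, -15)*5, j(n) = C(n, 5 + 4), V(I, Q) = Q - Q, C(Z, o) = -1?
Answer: 145307133/35965 ≈ 4040.2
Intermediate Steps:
V(I, Q) = 0
j(n) = -1
t = -5 (t = -5 + 0*5 = -5 + 0 = -5)
-20201/t + ((3*j(-3))*61 - 85)/(-7193) = -20201/(-5) + ((3*(-1))*61 - 85)/(-7193) = -20201*(-⅕) + (-3*61 - 85)*(-1/7193) = 20201/5 + (-183 - 85)*(-1/7193) = 20201/5 - 268*(-1/7193) = 20201/5 + 268/7193 = 145307133/35965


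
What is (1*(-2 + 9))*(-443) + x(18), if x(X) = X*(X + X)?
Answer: -2453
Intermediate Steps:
x(X) = 2*X² (x(X) = X*(2*X) = 2*X²)
(1*(-2 + 9))*(-443) + x(18) = (1*(-2 + 9))*(-443) + 2*18² = (1*7)*(-443) + 2*324 = 7*(-443) + 648 = -3101 + 648 = -2453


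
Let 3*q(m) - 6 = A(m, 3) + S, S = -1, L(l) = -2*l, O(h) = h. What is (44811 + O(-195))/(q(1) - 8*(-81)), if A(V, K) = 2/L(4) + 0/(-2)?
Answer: 535392/7795 ≈ 68.684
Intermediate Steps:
A(V, K) = -¼ (A(V, K) = 2/((-2*4)) + 0/(-2) = 2/(-8) + 0*(-½) = 2*(-⅛) + 0 = -¼ + 0 = -¼)
q(m) = 19/12 (q(m) = 2 + (-¼ - 1)/3 = 2 + (⅓)*(-5/4) = 2 - 5/12 = 19/12)
(44811 + O(-195))/(q(1) - 8*(-81)) = (44811 - 195)/(19/12 - 8*(-81)) = 44616/(19/12 + 648) = 44616/(7795/12) = 44616*(12/7795) = 535392/7795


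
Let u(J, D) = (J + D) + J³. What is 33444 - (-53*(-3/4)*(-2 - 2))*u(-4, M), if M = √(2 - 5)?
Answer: 22632 + 159*I*√3 ≈ 22632.0 + 275.4*I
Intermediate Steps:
M = I*√3 (M = √(-3) = I*√3 ≈ 1.732*I)
u(J, D) = D + J + J³ (u(J, D) = (D + J) + J³ = D + J + J³)
33444 - (-53*(-3/4)*(-2 - 2))*u(-4, M) = 33444 - (-53*(-3/4)*(-2 - 2))*(I*√3 - 4 + (-4)³) = 33444 - (-53*(-3*¼)*(-4))*(I*√3 - 4 - 64) = 33444 - (-(-159)*(-4)/4)*(-68 + I*√3) = 33444 - (-53*3)*(-68 + I*√3) = 33444 - (-159)*(-68 + I*√3) = 33444 - (10812 - 159*I*√3) = 33444 + (-10812 + 159*I*√3) = 22632 + 159*I*√3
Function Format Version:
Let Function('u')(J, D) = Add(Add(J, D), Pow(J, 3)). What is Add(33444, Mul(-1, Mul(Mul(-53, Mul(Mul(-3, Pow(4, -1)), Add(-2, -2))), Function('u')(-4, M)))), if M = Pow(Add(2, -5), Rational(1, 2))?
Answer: Add(22632, Mul(159, I, Pow(3, Rational(1, 2)))) ≈ Add(22632., Mul(275.40, I))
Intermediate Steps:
M = Mul(I, Pow(3, Rational(1, 2))) (M = Pow(-3, Rational(1, 2)) = Mul(I, Pow(3, Rational(1, 2))) ≈ Mul(1.7320, I))
Function('u')(J, D) = Add(D, J, Pow(J, 3)) (Function('u')(J, D) = Add(Add(D, J), Pow(J, 3)) = Add(D, J, Pow(J, 3)))
Add(33444, Mul(-1, Mul(Mul(-53, Mul(Mul(-3, Pow(4, -1)), Add(-2, -2))), Function('u')(-4, M)))) = Add(33444, Mul(-1, Mul(Mul(-53, Mul(Mul(-3, Pow(4, -1)), Add(-2, -2))), Add(Mul(I, Pow(3, Rational(1, 2))), -4, Pow(-4, 3))))) = Add(33444, Mul(-1, Mul(Mul(-53, Mul(Mul(-3, Rational(1, 4)), -4)), Add(Mul(I, Pow(3, Rational(1, 2))), -4, -64)))) = Add(33444, Mul(-1, Mul(Mul(-53, Mul(Rational(-3, 4), -4)), Add(-68, Mul(I, Pow(3, Rational(1, 2))))))) = Add(33444, Mul(-1, Mul(Mul(-53, 3), Add(-68, Mul(I, Pow(3, Rational(1, 2))))))) = Add(33444, Mul(-1, Mul(-159, Add(-68, Mul(I, Pow(3, Rational(1, 2))))))) = Add(33444, Mul(-1, Add(10812, Mul(-159, I, Pow(3, Rational(1, 2)))))) = Add(33444, Add(-10812, Mul(159, I, Pow(3, Rational(1, 2))))) = Add(22632, Mul(159, I, Pow(3, Rational(1, 2))))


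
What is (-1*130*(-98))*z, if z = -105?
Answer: -1337700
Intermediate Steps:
(-1*130*(-98))*z = (-1*130*(-98))*(-105) = -130*(-98)*(-105) = 12740*(-105) = -1337700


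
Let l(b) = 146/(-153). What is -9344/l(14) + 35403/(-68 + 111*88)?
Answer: 95017803/9700 ≈ 9795.7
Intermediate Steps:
l(b) = -146/153 (l(b) = 146*(-1/153) = -146/153)
-9344/l(14) + 35403/(-68 + 111*88) = -9344/(-146/153) + 35403/(-68 + 111*88) = -9344*(-153/146) + 35403/(-68 + 9768) = 9792 + 35403/9700 = 95017803/9700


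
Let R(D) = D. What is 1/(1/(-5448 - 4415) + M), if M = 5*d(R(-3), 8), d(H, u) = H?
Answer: -9863/147946 ≈ -0.066666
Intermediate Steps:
M = -15 (M = 5*(-3) = -15)
1/(1/(-5448 - 4415) + M) = 1/(1/(-5448 - 4415) - 15) = 1/(1/(-9863) - 15) = 1/(-1/9863 - 15) = 1/(-147946/9863) = -9863/147946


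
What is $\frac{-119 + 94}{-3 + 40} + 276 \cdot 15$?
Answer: $\frac{153155}{37} \approx 4139.3$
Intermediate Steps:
$\frac{-119 + 94}{-3 + 40} + 276 \cdot 15 = - \frac{25}{37} + 4140 = \frac{153155}{37}$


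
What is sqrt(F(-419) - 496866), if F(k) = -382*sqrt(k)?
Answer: sqrt(-496866 - 382*I*sqrt(419)) ≈ 5.546 - 704.91*I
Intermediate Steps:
sqrt(F(-419) - 496866) = sqrt(-382*I*sqrt(419) - 496866) = sqrt(-496866 - 382*I*sqrt(419))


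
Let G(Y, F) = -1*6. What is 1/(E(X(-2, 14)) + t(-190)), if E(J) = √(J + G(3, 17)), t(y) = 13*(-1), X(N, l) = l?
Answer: -13/161 - 2*√2/161 ≈ -0.098313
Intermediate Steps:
G(Y, F) = -6
t(y) = -13
E(J) = √(-6 + J) (E(J) = √(J - 6) = √(-6 + J))
1/(E(X(-2, 14)) + t(-190)) = 1/(√(-6 + 14) - 13) = 1/(√8 - 13) = 1/(2*√2 - 13) = 1/(-13 + 2*√2)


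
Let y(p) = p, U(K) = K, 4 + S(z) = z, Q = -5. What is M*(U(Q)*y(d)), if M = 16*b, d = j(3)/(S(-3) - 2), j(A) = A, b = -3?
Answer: -80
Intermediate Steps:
S(z) = -4 + z
d = -⅓ (d = 3/((-4 - 3) - 2) = 3/(-7 - 2) = 3/(-9) = 3*(-⅑) = -⅓ ≈ -0.33333)
M = -48 (M = 16*(-3) = -48)
M*(U(Q)*y(d)) = -(-240)*(-1)/3 = -48*5/3 = -80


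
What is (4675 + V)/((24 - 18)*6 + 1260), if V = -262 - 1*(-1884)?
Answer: 2099/432 ≈ 4.8588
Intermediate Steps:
V = 1622 (V = -262 + 1884 = 1622)
(4675 + V)/((24 - 18)*6 + 1260) = (4675 + 1622)/((24 - 18)*6 + 1260) = 6297/(6*6 + 1260) = 6297/(36 + 1260) = 6297/1296 = 6297*(1/1296) = 2099/432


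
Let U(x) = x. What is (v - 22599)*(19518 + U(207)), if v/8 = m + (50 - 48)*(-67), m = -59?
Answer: -476220675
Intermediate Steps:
v = -1544 (v = 8*(-59 + (50 - 48)*(-67)) = 8*(-59 + 2*(-67)) = 8*(-59 - 134) = 8*(-193) = -1544)
(v - 22599)*(19518 + U(207)) = (-1544 - 22599)*(19518 + 207) = -24143*19725 = -476220675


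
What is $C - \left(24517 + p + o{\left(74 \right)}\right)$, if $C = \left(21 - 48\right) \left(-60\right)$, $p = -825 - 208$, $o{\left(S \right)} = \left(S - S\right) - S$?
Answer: $-21790$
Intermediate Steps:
$o{\left(S \right)} = - S$ ($o{\left(S \right)} = 0 - S = - S$)
$p = -1033$
$C = 1620$ ($C = \left(-27\right) \left(-60\right) = 1620$)
$C - \left(24517 + p + o{\left(74 \right)}\right) = 1620 - \left(23484 - 74\right) = 1620 - 23410 = -21790$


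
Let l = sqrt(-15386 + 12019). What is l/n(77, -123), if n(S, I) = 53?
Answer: I*sqrt(3367)/53 ≈ 1.0948*I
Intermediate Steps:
l = I*sqrt(3367) (l = sqrt(-3367) = I*sqrt(3367) ≈ 58.026*I)
l/n(77, -123) = (I*sqrt(3367))/53 = (I*sqrt(3367))*(1/53) = I*sqrt(3367)/53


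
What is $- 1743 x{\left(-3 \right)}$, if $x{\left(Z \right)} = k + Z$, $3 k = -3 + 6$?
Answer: $3486$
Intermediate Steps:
$k = 1$ ($k = \frac{-3 + 6}{3} = \frac{1}{3} \cdot 3 = 1$)
$x{\left(Z \right)} = 1 + Z$
$- 1743 x{\left(-3 \right)} = - 1743 \left(1 - 3\right) = \left(-1743\right) \left(-2\right) = 3486$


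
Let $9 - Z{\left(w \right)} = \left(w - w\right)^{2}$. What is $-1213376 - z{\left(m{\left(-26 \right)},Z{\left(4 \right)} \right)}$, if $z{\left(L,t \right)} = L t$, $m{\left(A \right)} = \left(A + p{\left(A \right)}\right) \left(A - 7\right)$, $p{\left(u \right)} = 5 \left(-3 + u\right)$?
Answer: $-1264163$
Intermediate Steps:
$p{\left(u \right)} = -15 + 5 u$
$Z{\left(w \right)} = 9$ ($Z{\left(w \right)} = 9 - \left(w - w\right)^{2} = 9 - 0^{2} = 9 - 0 = 9 + 0 = 9$)
$m{\left(A \right)} = \left(-15 + 6 A\right) \left(-7 + A\right)$ ($m{\left(A \right)} = \left(A + \left(-15 + 5 A\right)\right) \left(A - 7\right) = \left(-15 + 6 A\right) \left(-7 + A\right)$)
$-1213376 - z{\left(m{\left(-26 \right)},Z{\left(4 \right)} \right)} = -1213376 - \left(105 - -1482 + 6 \left(-26\right)^{2}\right) 9 = -1213376 - \left(105 + 1482 + 6 \cdot 676\right) 9 = -1213376 - \left(105 + 1482 + 4056\right) 9 = -1213376 - 5643 \cdot 9 = -1213376 - 50787 = -1264163$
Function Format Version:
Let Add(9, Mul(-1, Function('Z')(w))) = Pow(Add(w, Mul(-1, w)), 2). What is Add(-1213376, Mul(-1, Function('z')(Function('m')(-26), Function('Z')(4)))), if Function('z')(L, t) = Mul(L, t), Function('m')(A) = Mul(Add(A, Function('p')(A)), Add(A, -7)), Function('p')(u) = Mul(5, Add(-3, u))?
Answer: -1264163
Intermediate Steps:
Function('p')(u) = Add(-15, Mul(5, u))
Function('Z')(w) = 9 (Function('Z')(w) = Add(9, Mul(-1, Pow(Add(w, Mul(-1, w)), 2))) = Add(9, Mul(-1, Pow(0, 2))) = Add(9, Mul(-1, 0)) = Add(9, 0) = 9)
Function('m')(A) = Mul(Add(-15, Mul(6, A)), Add(-7, A)) (Function('m')(A) = Mul(Add(A, Add(-15, Mul(5, A))), Add(A, -7)) = Mul(Add(-15, Mul(6, A)), Add(-7, A)))
Add(-1213376, Mul(-1, Function('z')(Function('m')(-26), Function('Z')(4)))) = Add(-1213376, Mul(-1, Mul(Add(105, Mul(-57, -26), Mul(6, Pow(-26, 2))), 9))) = Add(-1213376, Mul(-1, Mul(Add(105, 1482, Mul(6, 676)), 9))) = Add(-1213376, Mul(-1, Mul(Add(105, 1482, 4056), 9))) = Add(-1213376, Mul(-1, Mul(5643, 9))) = Add(-1213376, Mul(-1, 50787)) = Add(-1213376, -50787) = -1264163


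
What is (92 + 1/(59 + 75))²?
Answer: 152004241/17956 ≈ 8465.4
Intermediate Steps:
(92 + 1/(59 + 75))² = (92 + 1/134)² = (12329/134)² = 152004241/17956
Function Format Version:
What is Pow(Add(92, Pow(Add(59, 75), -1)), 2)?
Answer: Rational(152004241, 17956) ≈ 8465.4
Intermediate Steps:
Pow(Add(92, Pow(Add(59, 75), -1)), 2) = Pow(Add(92, Pow(134, -1)), 2) = Pow(Add(92, Rational(1, 134)), 2) = Pow(Rational(12329, 134), 2) = Rational(152004241, 17956)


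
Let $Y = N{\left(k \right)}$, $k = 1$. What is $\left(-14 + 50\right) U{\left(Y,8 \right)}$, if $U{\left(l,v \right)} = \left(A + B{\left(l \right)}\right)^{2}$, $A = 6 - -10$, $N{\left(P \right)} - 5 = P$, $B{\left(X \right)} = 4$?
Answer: $14400$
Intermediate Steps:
$N{\left(P \right)} = 5 + P$
$A = 16$ ($A = 6 + 10 = 16$)
$Y = 6$ ($Y = 5 + 1 = 6$)
$U{\left(l,v \right)} = 400$ ($U{\left(l,v \right)} = \left(16 + 4\right)^{2} = 20^{2} = 400$)
$\left(-14 + 50\right) U{\left(Y,8 \right)} = \left(-14 + 50\right) 400 = 36 \cdot 400 = 14400$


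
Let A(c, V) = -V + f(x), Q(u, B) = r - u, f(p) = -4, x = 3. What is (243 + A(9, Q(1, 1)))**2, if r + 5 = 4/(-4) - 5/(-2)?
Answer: 237169/4 ≈ 59292.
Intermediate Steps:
r = -7/2 (r = -5 + (4/(-4) - 5/(-2)) = -5 + (4*(-1/4) - 5*(-1/2)) = -5 + (-1 + 5/2) = -5 + 3/2 = -7/2 ≈ -3.5000)
Q(u, B) = -7/2 - u
A(c, V) = -4 - V (A(c, V) = -V - 4 = -4 - V)
(243 + A(9, Q(1, 1)))**2 = (243 + (-4 - (-7/2 - 1*1)))**2 = (243 + (-4 - (-7/2 - 1)))**2 = (243 + (-4 - 1*(-9/2)))**2 = (243 + (-4 + 9/2))**2 = (243 + 1/2)**2 = (487/2)**2 = 237169/4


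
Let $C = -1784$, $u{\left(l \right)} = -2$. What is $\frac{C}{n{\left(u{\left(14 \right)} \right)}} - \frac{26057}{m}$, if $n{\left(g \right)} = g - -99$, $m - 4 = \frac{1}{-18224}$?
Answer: $- \frac{46191733176}{7070815} \approx -6532.7$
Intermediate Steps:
$m = \frac{72895}{18224}$ ($m = 4 + \frac{1}{-18224} = 4 - \frac{1}{18224} = \frac{72895}{18224} \approx 3.9999$)
$n{\left(g \right)} = 99 + g$ ($n{\left(g \right)} = g + 99 = 99 + g$)
$\frac{C}{n{\left(u{\left(14 \right)} \right)}} - \frac{26057}{m} = - \frac{1784}{99 - 2} - \frac{26057}{\frac{72895}{18224}} = - \frac{1784}{97} - \frac{474862768}{72895} = - \frac{46191733176}{7070815}$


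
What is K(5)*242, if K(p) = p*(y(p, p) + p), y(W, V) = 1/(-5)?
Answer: 5808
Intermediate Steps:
y(W, V) = -1/5
K(p) = p*(-1/5 + p)
K(5)*242 = (5*(-1/5 + 5))*242 = (5*(24/5))*242 = 24*242 = 5808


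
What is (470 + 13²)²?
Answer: 408321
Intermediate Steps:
(470 + 13²)² = (470 + 169)² = 639² = 408321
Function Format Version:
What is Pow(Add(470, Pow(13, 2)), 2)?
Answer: 408321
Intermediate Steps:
Pow(Add(470, Pow(13, 2)), 2) = Pow(Add(470, 169), 2) = Pow(639, 2) = 408321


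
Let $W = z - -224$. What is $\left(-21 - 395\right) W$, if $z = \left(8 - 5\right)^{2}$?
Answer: $-96928$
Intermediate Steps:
$z = 9$ ($z = 3^{2} = 9$)
$W = 233$ ($W = 9 - -224 = 9 + 224 = 233$)
$\left(-21 - 395\right) W = \left(-21 - 395\right) 233 = \left(-416\right) 233 = -96928$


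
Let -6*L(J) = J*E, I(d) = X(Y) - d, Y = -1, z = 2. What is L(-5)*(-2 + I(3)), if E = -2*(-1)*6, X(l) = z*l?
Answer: -70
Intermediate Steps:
X(l) = 2*l
I(d) = -2 - d (I(d) = 2*(-1) - d = -2 - d)
E = 12 (E = 2*6 = 12)
L(J) = -2*J (L(J) = -J*12/6 = -2*J)
L(-5)*(-2 + I(3)) = (-2*(-5))*(-2 + (-2 - 1*3)) = 10*(-2 + (-2 - 3)) = 10*(-2 - 5) = 10*(-7) = -70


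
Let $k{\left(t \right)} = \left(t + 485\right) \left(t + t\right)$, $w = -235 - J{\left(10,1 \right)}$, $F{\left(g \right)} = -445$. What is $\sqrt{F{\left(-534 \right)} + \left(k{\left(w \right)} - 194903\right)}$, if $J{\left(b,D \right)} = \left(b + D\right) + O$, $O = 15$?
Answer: $2 i \sqrt{78069} \approx 558.82 i$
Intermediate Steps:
$J{\left(b,D \right)} = 15 + D + b$ ($J{\left(b,D \right)} = \left(b + D\right) + 15 = \left(D + b\right) + 15 = 15 + D + b$)
$w = -261$ ($w = -235 - \left(15 + 1 + 10\right) = -235 - 26 = -261$)
$k{\left(t \right)} = 2 t \left(485 + t\right)$ ($k{\left(t \right)} = \left(485 + t\right) 2 t = 2 t \left(485 + t\right)$)
$\sqrt{F{\left(-534 \right)} + \left(k{\left(w \right)} - 194903\right)} = \sqrt{-445 - \left(194903 + 522 \left(485 - 261\right)\right)} = \sqrt{-445 - \left(194903 + 522 \cdot 224\right)} = \sqrt{-445 - 311831} = \sqrt{-312276} = 2 i \sqrt{78069}$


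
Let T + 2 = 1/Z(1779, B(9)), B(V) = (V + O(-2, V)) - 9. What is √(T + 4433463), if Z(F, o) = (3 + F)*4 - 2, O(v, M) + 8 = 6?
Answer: √225130599837962/7126 ≈ 2105.6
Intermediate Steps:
O(v, M) = -2 (O(v, M) = -8 + 6 = -2)
B(V) = -11 + V (B(V) = (V - 2) - 9 = (-2 + V) - 9 = -11 + V)
Z(F, o) = 10 + 4*F (Z(F, o) = (12 + 4*F) - 2 = 10 + 4*F)
T = -14251/7126 (T = -2 + 1/(10 + 4*1779) = -2 + 1/(10 + 7116) = -2 + 1/7126 = -14251/7126 ≈ -1.9999)
√(T + 4433463) = √(-14251/7126 + 4433463) = √(31592843087/7126) = √225130599837962/7126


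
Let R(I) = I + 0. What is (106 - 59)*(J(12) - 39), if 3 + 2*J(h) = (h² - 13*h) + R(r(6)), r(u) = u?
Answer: -4089/2 ≈ -2044.5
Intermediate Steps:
R(I) = I
J(h) = 3/2 + h²/2 - 13*h/2 (J(h) = -3/2 + ((h² - 13*h) + 6)/2 = -3/2 + (6 + h² - 13*h)/2 = -3/2 + (3 + h²/2 - 13*h/2) = 3/2 + h²/2 - 13*h/2)
(106 - 59)*(J(12) - 39) = (106 - 59)*((3/2 + (½)*12² - 13/2*12) - 39) = 47*((3/2 + (½)*144 - 78) - 39) = 47*((3/2 + 72 - 78) - 39) = 47*(-9/2 - 39) = 47*(-87/2) = -4089/2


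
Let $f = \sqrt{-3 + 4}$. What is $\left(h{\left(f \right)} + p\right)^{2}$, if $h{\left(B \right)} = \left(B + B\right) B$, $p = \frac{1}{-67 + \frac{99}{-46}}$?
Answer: $\frac{39891856}{10118761} \approx 3.9424$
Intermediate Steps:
$f = 1$ ($f = \sqrt{1} = 1$)
$p = - \frac{46}{3181}$ ($p = \frac{1}{-67 + 99 \left(- \frac{1}{46}\right)} = \frac{1}{-67 - \frac{99}{46}} = \frac{1}{- \frac{3181}{46}} = - \frac{46}{3181} \approx -0.014461$)
$h{\left(B \right)} = 2 B^{2}$ ($h{\left(B \right)} = 2 B B = 2 B^{2}$)
$\left(h{\left(f \right)} + p\right)^{2} = \left(2 \cdot 1^{2} - \frac{46}{3181}\right)^{2} = \left(2 \cdot 1 - \frac{46}{3181}\right)^{2} = \left(2 - \frac{46}{3181}\right)^{2} = \left(\frac{6316}{3181}\right)^{2} = \frac{39891856}{10118761}$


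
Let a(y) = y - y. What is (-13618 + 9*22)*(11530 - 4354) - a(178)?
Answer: -96301920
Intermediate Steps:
a(y) = 0
(-13618 + 9*22)*(11530 - 4354) - a(178) = (-13618 + 9*22)*(11530 - 4354) - 1*0 = (-13618 + 198)*7176 + 0 = -13420*7176 + 0 = -96301920 + 0 = -96301920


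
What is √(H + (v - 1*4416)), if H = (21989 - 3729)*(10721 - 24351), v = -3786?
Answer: 17*I*√861218 ≈ 15776.0*I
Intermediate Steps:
H = -248883800 (H = 18260*(-13630) = -248883800)
√(H + (v - 1*4416)) = √(-248883800 + (-3786 - 1*4416)) = √(-248883800 + (-3786 - 4416)) = √(-248883800 - 8202) = √(-248892002) = 17*I*√861218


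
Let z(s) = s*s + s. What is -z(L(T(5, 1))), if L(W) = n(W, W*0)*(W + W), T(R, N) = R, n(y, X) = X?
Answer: 0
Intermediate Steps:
L(W) = 0 (L(W) = (W*0)*(W + W) = 0*(2*W) = 0)
z(s) = s + s² (z(s) = s² + s = s + s²)
-z(L(T(5, 1))) = -0*(1 + 0) = -0 = -1*0 = 0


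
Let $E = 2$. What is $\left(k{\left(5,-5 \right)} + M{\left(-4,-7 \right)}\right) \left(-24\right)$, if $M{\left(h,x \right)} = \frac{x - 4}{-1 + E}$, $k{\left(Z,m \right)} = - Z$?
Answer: $384$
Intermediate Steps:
$M{\left(h,x \right)} = -4 + x$ ($M{\left(h,x \right)} = \frac{x - 4}{-1 + 2} = \frac{-4 + x}{1} = \left(-4 + x\right) 1 = -4 + x$)
$\left(k{\left(5,-5 \right)} + M{\left(-4,-7 \right)}\right) \left(-24\right) = \left(\left(-1\right) 5 - 11\right) \left(-24\right) = \left(-5 - 11\right) \left(-24\right) = \left(-16\right) \left(-24\right) = 384$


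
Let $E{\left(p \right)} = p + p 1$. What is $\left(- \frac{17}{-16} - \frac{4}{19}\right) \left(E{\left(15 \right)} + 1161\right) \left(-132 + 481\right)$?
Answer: $\frac{107655681}{304} \approx 3.5413 \cdot 10^{5}$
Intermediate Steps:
$E{\left(p \right)} = 2 p$ ($E{\left(p \right)} = p + p = 2 p$)
$\left(- \frac{17}{-16} - \frac{4}{19}\right) \left(E{\left(15 \right)} + 1161\right) \left(-132 + 481\right) = \left(- \frac{17}{-16} - \frac{4}{19}\right) \left(2 \cdot 15 + 1161\right) \left(-132 + 481\right) = \left(\left(-17\right) \left(- \frac{1}{16}\right) - \frac{4}{19}\right) \left(30 + 1161\right) 349 = \left(\frac{17}{16} - \frac{4}{19}\right) 1191 \cdot 349 = \frac{259}{304} \cdot 415659 = \frac{107655681}{304}$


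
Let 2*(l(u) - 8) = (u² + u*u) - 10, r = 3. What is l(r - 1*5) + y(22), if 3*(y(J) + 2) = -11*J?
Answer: -227/3 ≈ -75.667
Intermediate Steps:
l(u) = 3 + u² (l(u) = 8 + ((u² + u*u) - 10)/2 = 8 + ((u² + u²) - 10)/2 = 8 + (2*u² - 10)/2 = 8 + (-10 + 2*u²)/2 = 8 + (-5 + u²) = 3 + u²)
y(J) = -2 - 11*J/3 (y(J) = -2 + (-11*J)/3 = -2 - 11*J/3)
l(r - 1*5) + y(22) = (3 + (3 - 1*5)²) + (-2 - 11/3*22) = (3 + (3 - 5)²) + (-2 - 242/3) = (3 + (-2)²) - 248/3 = (3 + 4) - 248/3 = 7 - 248/3 = -227/3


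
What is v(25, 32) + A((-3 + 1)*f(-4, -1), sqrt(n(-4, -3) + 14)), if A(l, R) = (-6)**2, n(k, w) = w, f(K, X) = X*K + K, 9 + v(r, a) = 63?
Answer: 90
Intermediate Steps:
v(r, a) = 54 (v(r, a) = -9 + 63 = 54)
f(K, X) = K + K*X (f(K, X) = K*X + K = K + K*X)
A(l, R) = 36
v(25, 32) + A((-3 + 1)*f(-4, -1), sqrt(n(-4, -3) + 14)) = 54 + 36 = 90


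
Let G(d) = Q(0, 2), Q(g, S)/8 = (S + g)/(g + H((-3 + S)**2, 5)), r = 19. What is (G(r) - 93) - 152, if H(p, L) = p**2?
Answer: -229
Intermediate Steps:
Q(g, S) = 8*(S + g)/(g + (-3 + S)**4) (Q(g, S) = 8*((S + g)/(g + ((-3 + S)**2)**2)) = 8*((S + g)/(g + (-3 + S)**4)) = 8*(S + g)/(g + (-3 + S)**4))
G(d) = 16 (G(d) = 8*(2 + 0)/(0 + (-3 + 2)**4) = 8*2/(0 + (-1)**4) = 8*2/(0 + 1) = 8*2/1 = 8*1*2 = 16)
(G(r) - 93) - 152 = (16 - 93) - 152 = -77 - 152 = -229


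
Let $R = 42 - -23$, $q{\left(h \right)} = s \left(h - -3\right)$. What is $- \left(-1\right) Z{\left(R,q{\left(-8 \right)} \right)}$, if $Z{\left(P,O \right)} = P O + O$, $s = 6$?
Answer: $-1980$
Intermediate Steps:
$q{\left(h \right)} = 18 + 6 h$ ($q{\left(h \right)} = 6 \left(h - -3\right) = 6 \left(h + 3\right) = 6 \left(3 + h\right) = 18 + 6 h$)
$R = 65$ ($R = 42 + 23 = 65$)
$Z{\left(P,O \right)} = O + O P$ ($Z{\left(P,O \right)} = O P + O = O + O P$)
$- \left(-1\right) Z{\left(R,q{\left(-8 \right)} \right)} = - \left(-1\right) \left(18 + 6 \left(-8\right)\right) \left(1 + 65\right) = - \left(-1\right) \left(18 - 48\right) 66 = - \left(-1\right) \left(\left(-30\right) 66\right) = - \left(-1\right) \left(-1980\right) = \left(-1\right) 1980 = -1980$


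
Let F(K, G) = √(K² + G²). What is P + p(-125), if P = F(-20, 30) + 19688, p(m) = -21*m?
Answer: 22313 + 10*√13 ≈ 22349.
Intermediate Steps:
F(K, G) = √(G² + K²)
P = 19688 + 10*√13 (P = √(30² + (-20)²) + 19688 = √(900 + 400) + 19688 = √1300 + 19688 = 10*√13 + 19688 = 19688 + 10*√13 ≈ 19724.)
P + p(-125) = (19688 + 10*√13) - 21*(-125) = (19688 + 10*√13) + 2625 = 22313 + 10*√13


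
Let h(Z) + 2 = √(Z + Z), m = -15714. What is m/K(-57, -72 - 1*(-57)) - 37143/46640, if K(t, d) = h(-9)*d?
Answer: -4478967/46640 - 7857*I*√2/55 ≈ -96.033 - 202.03*I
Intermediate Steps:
h(Z) = -2 + √2*√Z (h(Z) = -2 + √(Z + Z) = -2 + √(2*Z) = -2 + √2*√Z)
K(t, d) = d*(-2 + 3*I*√2) (K(t, d) = (-2 + √2*√(-9))*d = (-2 + √2*(3*I))*d = (-2 + 3*I*√2)*d = d*(-2 + 3*I*√2))
m/K(-57, -72 - 1*(-57)) - 37143/46640 = -15714*1/((-72 - 1*(-57))*(-2 + 3*I*√2)) - 37143/46640 = -15714*1/((-72 + 57)*(-2 + 3*I*√2)) - 37143*1/46640 = -15714*(-1/(15*(-2 + 3*I*√2))) - 37143/46640 = -15714/(30 - 45*I*√2) - 37143/46640 = -37143/46640 - 15714/(30 - 45*I*√2)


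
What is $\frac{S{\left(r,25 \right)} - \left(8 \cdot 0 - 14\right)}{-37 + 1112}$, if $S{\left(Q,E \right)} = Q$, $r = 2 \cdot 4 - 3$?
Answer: $\frac{19}{1075} \approx 0.017674$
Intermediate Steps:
$r = 5$ ($r = 8 - 3 = 5$)
$\frac{S{\left(r,25 \right)} - \left(8 \cdot 0 - 14\right)}{-37 + 1112} = \frac{5 - \left(8 \cdot 0 - 14\right)}{-37 + 1112} = \frac{5 - \left(0 - 14\right)}{1075} = \left(5 - -14\right) \frac{1}{1075} = \left(5 + 14\right) \frac{1}{1075} = 19 \cdot \frac{1}{1075} = \frac{19}{1075}$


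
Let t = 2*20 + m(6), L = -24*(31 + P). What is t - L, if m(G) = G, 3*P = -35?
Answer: 510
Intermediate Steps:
P = -35/3 (P = (⅓)*(-35) = -35/3 ≈ -11.667)
L = -464 (L = -24*(31 - 35/3) = -24*58/3 = -464)
t = 46 (t = 2*20 + 6 = 40 + 6 = 46)
t - L = 46 - 1*(-464) = 46 + 464 = 510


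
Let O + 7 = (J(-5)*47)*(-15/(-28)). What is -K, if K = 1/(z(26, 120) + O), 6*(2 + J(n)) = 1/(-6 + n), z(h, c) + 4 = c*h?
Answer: -88/269127 ≈ -0.00032698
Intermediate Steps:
z(h, c) = -4 + c*h
J(n) = -2 + 1/(6*(-6 + n))
O = -5081/88 (O = -7 + (((73 - 12*(-5))/(6*(-6 - 5)))*47)*(-15/(-28)) = -7 + (((⅙)*(73 + 60)/(-11))*47)*(-15*(-1/28)) = -7 + (((⅙)*(-1/11)*133)*47)*(15/28) = -7 - 133/66*47*(15/28) = -7 - 6251/66*15/28 = -7 - 4465/88 = -5081/88 ≈ -57.739)
K = 88/269127 (K = 1/((-4 + 120*26) - 5081/88) = 1/((-4 + 3120) - 5081/88) = 1/(3116 - 5081/88) = 1/(269127/88) = 88/269127 ≈ 0.00032698)
-K = -1*88/269127 = -88/269127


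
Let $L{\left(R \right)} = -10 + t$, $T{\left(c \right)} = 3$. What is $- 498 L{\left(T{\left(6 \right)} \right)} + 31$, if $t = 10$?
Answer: $31$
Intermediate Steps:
$L{\left(R \right)} = 0$ ($L{\left(R \right)} = -10 + 10 = 0$)
$- 498 L{\left(T{\left(6 \right)} \right)} + 31 = \left(-498\right) 0 + 31 = 0 + 31 = 31$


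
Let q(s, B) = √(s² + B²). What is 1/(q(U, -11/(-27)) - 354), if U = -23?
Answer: -129033/45484801 - 27*√385762/90969602 ≈ -0.0030212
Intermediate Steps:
q(s, B) = √(B² + s²)
1/(q(U, -11/(-27)) - 354) = 1/(√((-11/(-27))² + (-23)²) - 354) = 1/(√((-11*(-1/27))² + 529) - 354) = 1/(√((11/27)² + 529) - 354) = 1/(√(121/729 + 529) - 354) = 1/(√(385762/729) - 354) = 1/(√385762/27 - 354) = 1/(-354 + √385762/27)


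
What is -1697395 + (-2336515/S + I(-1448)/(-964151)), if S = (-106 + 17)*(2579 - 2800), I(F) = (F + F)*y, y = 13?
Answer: -32191457321995758/18963886019 ≈ -1.6975e+6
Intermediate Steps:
I(F) = 26*F (I(F) = (F + F)*13 = (2*F)*13 = 26*F)
S = 19669 (S = -89*(-221) = 19669)
-1697395 + (-2336515/S + I(-1448)/(-964151)) = -1697395 + (-2336515/19669 + (26*(-1448))/(-964151)) = -1697395 + (-2336515*1/19669 - 37648*(-1/964151)) = -1697395 + (-2336515/19669 + 37648/964151) = -1697395 - 2252012775253/18963886019 = -32191457321995758/18963886019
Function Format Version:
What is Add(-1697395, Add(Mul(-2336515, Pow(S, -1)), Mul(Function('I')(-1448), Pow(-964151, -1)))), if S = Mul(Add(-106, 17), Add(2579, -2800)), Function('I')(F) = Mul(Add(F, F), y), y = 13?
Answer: Rational(-32191457321995758, 18963886019) ≈ -1.6975e+6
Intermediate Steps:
Function('I')(F) = Mul(26, F) (Function('I')(F) = Mul(Add(F, F), 13) = Mul(Mul(2, F), 13) = Mul(26, F))
S = 19669 (S = Mul(-89, -221) = 19669)
Add(-1697395, Add(Mul(-2336515, Pow(S, -1)), Mul(Function('I')(-1448), Pow(-964151, -1)))) = Add(-1697395, Add(Mul(-2336515, Pow(19669, -1)), Mul(Mul(26, -1448), Pow(-964151, -1)))) = Add(-1697395, Add(Mul(-2336515, Rational(1, 19669)), Mul(-37648, Rational(-1, 964151)))) = Add(-1697395, Add(Rational(-2336515, 19669), Rational(37648, 964151))) = Add(-1697395, Rational(-2252012775253, 18963886019)) = Rational(-32191457321995758, 18963886019)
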